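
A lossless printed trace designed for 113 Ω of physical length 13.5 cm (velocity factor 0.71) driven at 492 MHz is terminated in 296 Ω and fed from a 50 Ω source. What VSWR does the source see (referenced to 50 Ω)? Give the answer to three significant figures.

VSWR ≈ 2.14

λ = v/f = 0.71·c / 492 MHz = 0.433 m
βl = 2π·l/λ = 2π × 0.312 = 112°
tan(βl) = -2.44
Z_in = Z_0·(Z_L + jZ_0·tanβl)/(Z_0 + jZ_L·tanβl) = 49.2 + j38.6 Ω
Γ_s = (Z_in − Z_s)/(Z_in + Z_s) = (-0.835 + j38.6)/(99.2 + j38.6), |Γ_s| = 0.363
VSWR = (1 + |Γ_s|)/(1 − |Γ_s|)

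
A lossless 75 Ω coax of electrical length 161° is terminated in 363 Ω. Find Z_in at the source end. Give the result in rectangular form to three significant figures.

Z_in ≈ 107 + j153 Ω

tan(βl) = tan(161°) = -0.344
Z_in = Z_0·(Z_L + jZ_0·tanβl)/(Z_0 + jZ_L·tanβl)
     = 75·(363 − j25.8)/(75 − j125)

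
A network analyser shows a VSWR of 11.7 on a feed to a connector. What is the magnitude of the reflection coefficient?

|Γ| = (S − 1)/(S + 1) = (11.7 − 1)/(11.7 + 1) = 10.7/12.7

|Γ| ≈ 0.843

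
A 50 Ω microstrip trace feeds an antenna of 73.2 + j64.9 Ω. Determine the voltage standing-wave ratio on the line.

VSWR ≈ 2.96

Γ = (Z_L − Z_0)/(Z_L + Z_0) = (23.2 + j64.9)/(123.2 + j64.9)
|Γ| = 68.9/139 = 0.495
VSWR = (1 + |Γ|)/(1 − |Γ|) = 1.49/0.505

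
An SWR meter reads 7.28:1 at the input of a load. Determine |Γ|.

|Γ| = (S − 1)/(S + 1) = (7.28 − 1)/(7.28 + 1) = 6.28/8.28

|Γ| ≈ 0.758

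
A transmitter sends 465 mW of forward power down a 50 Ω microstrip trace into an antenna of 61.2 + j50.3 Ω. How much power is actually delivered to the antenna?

|Γ| = |(11.2 + j50.3)/(111.2 + j50.3)| = 0.422
|Γ|² = 0.178
P_refl = |Γ|²·P_inc = 82.9 mW, P_del = (1 − |Γ|²)·P_inc = 382 mW

P_delivered ≈ 382 mW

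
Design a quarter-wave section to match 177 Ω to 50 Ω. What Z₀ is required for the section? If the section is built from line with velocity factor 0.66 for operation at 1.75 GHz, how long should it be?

Z_qwt ≈ 94.1 Ω; length ≈ 2.83 cm

Z_qwt = √(Z_0·R_L) = √(50 × 177) = √8850
λ = 0.66·c/f = 0.113 m, so l = λ/4 = 0.0283 m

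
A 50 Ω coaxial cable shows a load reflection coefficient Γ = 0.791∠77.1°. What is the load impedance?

Z_L = Z_0·(1 + Γ)/(1 − Γ) = 50·(1.18 + j0.771)/(0.823 − j0.771)

Z_L ≈ 14.7 + j60.6 Ω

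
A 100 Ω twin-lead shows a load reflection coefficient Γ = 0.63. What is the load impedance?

Z_L ≈ 441 Ω

Z_L = Z_0·(1 + Γ)/(1 − Γ) = 100·(1.63)/(0.37)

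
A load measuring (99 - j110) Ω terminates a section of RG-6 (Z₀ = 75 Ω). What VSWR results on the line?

VSWR ≈ 3.41

Γ = (Z_L − Z_0)/(Z_L + Z_0) = (24 − j110)/(174 − j110)
|Γ| = 113/206 = 0.547
VSWR = (1 + |Γ|)/(1 − |Γ|) = 1.55/0.453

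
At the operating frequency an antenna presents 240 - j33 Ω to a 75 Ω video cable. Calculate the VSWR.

Γ = (Z_L − Z_0)/(Z_L + Z_0) = (165 − j33)/(315 − j33)
|Γ| = 168/317 = 0.531
VSWR = (1 + |Γ|)/(1 − |Γ|) = 1.53/0.469

VSWR ≈ 3.27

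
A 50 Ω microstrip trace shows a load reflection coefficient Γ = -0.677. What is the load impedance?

Z_L = Z_0·(1 + Γ)/(1 − Γ) = 50·(0.323)/(1.68)

Z_L ≈ 9.63 Ω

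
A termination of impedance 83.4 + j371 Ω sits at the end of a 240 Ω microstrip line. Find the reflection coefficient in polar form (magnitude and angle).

Γ ≈ 0.818 ∠ 64°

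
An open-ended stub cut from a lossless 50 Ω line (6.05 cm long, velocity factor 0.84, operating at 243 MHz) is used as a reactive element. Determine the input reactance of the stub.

X_in ≈ -130 Ω (capacitive)

λ = v/f = 0.84·c / 243 MHz = 1.04 m
βl = 2π·l/λ = 2π × 0.0583 = 21°
tan(βl) = 0.384
For an open-ended stub, Z_in = −jZ_0·cot(βl) = −jZ_0/tan(βl)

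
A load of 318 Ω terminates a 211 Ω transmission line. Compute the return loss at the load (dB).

RL ≈ 13.9 dB

Γ = (318 − 211)/(318 + 211) = 0.202
RL = −20·log₁₀|Γ| = −20·log₁₀(0.202)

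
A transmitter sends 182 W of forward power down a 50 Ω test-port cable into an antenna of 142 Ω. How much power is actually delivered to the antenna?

Γ = (142 − 50)/(142 + 50) = 0.479
|Γ|² = 0.23
P_refl = |Γ|²·P_inc = 41.8 W, P_del = (1 − |Γ|²)·P_inc = 140 W

P_delivered ≈ 140 W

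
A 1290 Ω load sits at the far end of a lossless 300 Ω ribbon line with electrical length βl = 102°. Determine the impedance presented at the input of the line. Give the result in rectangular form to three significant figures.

tan(βl) = tan(102°) = -4.7
Z_in = Z_0·(Z_L + jZ_0·tanβl)/(Z_0 + jZ_L·tanβl)
     = 300·(1290 − j1410)/(300 − j6070)

Z_in ≈ 72.7 + j60.2 Ω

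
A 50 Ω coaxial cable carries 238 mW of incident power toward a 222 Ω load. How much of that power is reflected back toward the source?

P_reflected ≈ 95.2 mW

Γ = (222 − 50)/(222 + 50) = 0.632
|Γ|² = 0.4
P_refl = |Γ|²·P_inc = 95.2 mW, P_del = (1 − |Γ|²)·P_inc = 143 mW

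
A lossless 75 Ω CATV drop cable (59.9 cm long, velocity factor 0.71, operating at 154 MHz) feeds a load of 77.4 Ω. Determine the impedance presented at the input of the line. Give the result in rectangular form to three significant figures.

Z_in ≈ 76.6 + j1.8 Ω

λ = v/f = 0.71·c / 154 MHz = 1.38 m
βl = 2π·l/λ = 2π × 0.433 = 156°
tan(βl) = tan(156°) = -0.447
Z_in = Z_0·(Z_L + jZ_0·tanβl)/(Z_0 + jZ_L·tanβl)
     = 75·(77.4 − j33.5)/(75 − j34.6)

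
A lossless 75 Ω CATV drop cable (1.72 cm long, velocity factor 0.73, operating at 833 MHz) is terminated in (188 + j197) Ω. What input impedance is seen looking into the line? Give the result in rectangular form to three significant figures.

λ = v/f = 0.73·c / 833 MHz = 0.263 m
βl = 2π·l/λ = 2π × 0.0654 = 23.6°
tan(βl) = tan(23.6°) = 0.436
Z_in = Z_0·(Z_L + jZ_0·tanβl)/(Z_0 + jZ_L·tanβl)
     = 75·(188 + j230)/(-10.9 + j81.9)

Z_in ≈ 184 − j196 Ω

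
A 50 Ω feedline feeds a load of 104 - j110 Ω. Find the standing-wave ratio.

VSWR ≈ 4.67

Γ = (Z_L − Z_0)/(Z_L + Z_0) = (54 − j110)/(154 − j110)
|Γ| = 123/189 = 0.647
VSWR = (1 + |Γ|)/(1 − |Γ|) = 1.65/0.353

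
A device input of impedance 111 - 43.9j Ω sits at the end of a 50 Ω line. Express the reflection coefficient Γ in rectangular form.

Γ = (Z_L − Z_0)/(Z_L + Z_0) = (61 − j43.9)/(161 − j43.9)

Γ ≈ 0.422 − j0.158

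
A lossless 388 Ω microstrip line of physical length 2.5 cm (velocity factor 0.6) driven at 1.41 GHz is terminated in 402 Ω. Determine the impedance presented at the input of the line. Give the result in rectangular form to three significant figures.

λ = v/f = 0.6·c / 1.41 GHz = 0.128 m
βl = 2π·l/λ = 2π × 0.196 = 70.5°
tan(βl) = tan(70.5°) = 2.82
Z_in = Z_0·(Z_L + jZ_0·tanβl)/(Z_0 + jZ_L·tanβl)
     = 388·(402 + j1100)/(388 + j1140)

Z_in ≈ 377 − j8.42 Ω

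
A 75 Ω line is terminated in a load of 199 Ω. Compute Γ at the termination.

Γ = 0.453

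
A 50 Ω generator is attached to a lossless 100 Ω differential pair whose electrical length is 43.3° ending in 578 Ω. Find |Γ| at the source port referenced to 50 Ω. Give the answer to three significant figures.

tan(βl) = 0.942
Z_in = Z_0·(Z_L + jZ_0·tanβl)/(Z_0 + jZ_L·tanβl) = 35.6 − j99.6 Ω
Γ_s = (Z_in − Z_s)/(Z_in + Z_s) = (-14.4 − j99.6)/(85.6 − j99.6), |Γ_s| = 0.766

|Γ| ≈ 0.766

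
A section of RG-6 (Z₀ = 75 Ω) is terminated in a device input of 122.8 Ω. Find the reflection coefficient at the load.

Γ = 0.242

Γ = (Z_L − Z_0)/(Z_L + Z_0) = (122.8 − 75)/(122.8 + 75) = 47.8/197.8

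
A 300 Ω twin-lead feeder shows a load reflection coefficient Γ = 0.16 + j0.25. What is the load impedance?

Z_L ≈ 356 + j195 Ω

Z_L = Z_0·(1 + Γ)/(1 − Γ) = 300·(1.16 + j0.25)/(0.84 − j0.25)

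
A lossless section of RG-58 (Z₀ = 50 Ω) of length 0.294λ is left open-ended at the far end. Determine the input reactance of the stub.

βl = 2π × 0.294 = 106°
tan(βl) = -3.52
For an open-ended stub, Z_in = −jZ_0·cot(βl) = −jZ_0/tan(βl)

X_in ≈ 14.2 Ω (inductive)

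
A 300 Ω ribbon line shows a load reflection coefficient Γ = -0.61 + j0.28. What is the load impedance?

Z_L ≈ 61.7 + j62.9 Ω

Z_L = Z_0·(1 + Γ)/(1 − Γ) = 300·(0.39 + j0.28)/(1.61 − j0.28)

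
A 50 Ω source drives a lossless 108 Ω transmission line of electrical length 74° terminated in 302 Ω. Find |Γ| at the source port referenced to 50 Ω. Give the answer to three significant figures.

tan(βl) = 3.49
Z_in = Z_0·(Z_L + jZ_0·tanβl)/(Z_0 + jZ_L·tanβl) = 41.4 − j26.7 Ω
Γ_s = (Z_in − Z_s)/(Z_in + Z_s) = (-8.64 − j26.7)/(91.4 − j26.7), |Γ_s| = 0.295

|Γ| ≈ 0.295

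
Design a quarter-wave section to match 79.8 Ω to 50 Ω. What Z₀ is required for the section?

Z_qwt ≈ 63.2 Ω

Z_qwt = √(Z_0·R_L) = √(50 × 79.8) = √3990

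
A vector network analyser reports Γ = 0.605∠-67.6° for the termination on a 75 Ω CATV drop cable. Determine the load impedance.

Z_L ≈ 52.5 − j92.7 Ω

Z_L = Z_0·(1 + Γ)/(1 − Γ) = 75·(1.23 − j0.559)/(0.769 + j0.559)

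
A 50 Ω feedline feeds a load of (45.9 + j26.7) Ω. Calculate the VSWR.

VSWR ≈ 1.74

Γ = (Z_L − Z_0)/(Z_L + Z_0) = (-4.1 + j26.7)/(95.9 + j26.7)
|Γ| = 27/99.5 = 0.271
VSWR = (1 + |Γ|)/(1 − |Γ|) = 1.27/0.729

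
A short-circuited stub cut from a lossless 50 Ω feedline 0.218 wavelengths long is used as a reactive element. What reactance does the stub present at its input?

βl = 2π × 0.218 = 78.5°
tan(βl) = 4.91
For a short-circuited stub, Z_in = jZ_0·tan(βl)

X_in ≈ 245 Ω (inductive)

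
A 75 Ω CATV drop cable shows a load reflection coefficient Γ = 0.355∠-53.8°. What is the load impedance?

Z_L ≈ 92.8 − j60.8 Ω

Z_L = Z_0·(1 + Γ)/(1 − Γ) = 75·(1.21 − j0.286)/(0.79 + j0.286)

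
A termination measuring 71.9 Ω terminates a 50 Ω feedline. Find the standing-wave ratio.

Γ = (71.9 − 50)/(71.9 + 50) = 0.18
VSWR = (1 + 0.18)/(1 − 0.18)

VSWR ≈ 1.44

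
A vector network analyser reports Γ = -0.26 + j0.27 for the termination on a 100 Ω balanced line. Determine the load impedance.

Z_L = Z_0·(1 + Γ)/(1 − Γ) = 100·(0.74 + j0.27)/(1.26 − j0.27)

Z_L ≈ 51.8 + j32.5 Ω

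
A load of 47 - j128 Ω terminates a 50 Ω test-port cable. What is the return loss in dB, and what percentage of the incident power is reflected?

Γ = (-3 − j128)/(97 − j128), |Γ| = 0.797
RL = −20·log₁₀(0.797) = 1.97 dB
P_refl/P_inc = |Γ|² = 0.636

RL ≈ 1.97 dB; 63.6% of incident power reflected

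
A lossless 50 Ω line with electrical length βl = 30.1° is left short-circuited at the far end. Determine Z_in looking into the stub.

tan(βl) = 0.58
For a short-circuited stub, Z_in = jZ_0·tan(βl)

Z_in ≈ +j29 Ω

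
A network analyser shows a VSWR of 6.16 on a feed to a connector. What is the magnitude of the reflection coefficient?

|Γ| = (S − 1)/(S + 1) = (6.16 − 1)/(6.16 + 1) = 5.16/7.16

|Γ| ≈ 0.721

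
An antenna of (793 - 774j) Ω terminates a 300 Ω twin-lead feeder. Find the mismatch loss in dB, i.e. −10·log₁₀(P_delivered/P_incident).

mismatch loss ≈ 2.75 dB

Γ = (493 − j774)/(1093 − j774), |Γ| = 0.685
|Γ|² = 0.469, so P_del/P_inc = 1 − |Γ|² = 0.531
ML = −10·log₁₀(1 − |Γ|²)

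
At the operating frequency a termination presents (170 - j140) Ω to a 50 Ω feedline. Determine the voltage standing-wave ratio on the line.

Γ = (Z_L − Z_0)/(Z_L + Z_0) = (120 − j140)/(220 − j140)
|Γ| = 184/261 = 0.707
VSWR = (1 + |Γ|)/(1 − |Γ|) = 1.71/0.293

VSWR ≈ 5.83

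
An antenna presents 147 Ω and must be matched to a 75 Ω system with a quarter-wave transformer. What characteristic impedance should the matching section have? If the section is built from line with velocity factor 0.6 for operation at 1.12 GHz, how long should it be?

Z_qwt = √(Z_0·R_L) = √(75 × 147) = √11020
λ = 0.6·c/f = 0.161 m, so l = λ/4 = 0.0402 m

Z_qwt ≈ 105 Ω; length ≈ 4.02 cm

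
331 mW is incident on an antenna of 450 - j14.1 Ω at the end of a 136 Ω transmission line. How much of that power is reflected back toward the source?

|Γ| = |(314 − j14.1)/(586 − j14.1)| = 0.536
|Γ|² = 0.288
P_refl = |Γ|²·P_inc = 95.2 mW, P_del = (1 − |Γ|²)·P_inc = 236 mW

P_reflected ≈ 95.2 mW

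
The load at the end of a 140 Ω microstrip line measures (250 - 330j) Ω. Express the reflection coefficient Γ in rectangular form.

Γ = (Z_L − Z_0)/(Z_L + Z_0) = (110 − j330)/(390 − j330)

Γ ≈ 0.582 − j0.354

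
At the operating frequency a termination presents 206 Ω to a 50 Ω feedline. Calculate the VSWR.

VSWR ≈ 4.12

For a purely resistive load, VSWR = R_L/Z_0 or Z_0/R_L (whichever > 1) = 206/50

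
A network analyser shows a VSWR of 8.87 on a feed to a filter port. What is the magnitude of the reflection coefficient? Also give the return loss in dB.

|Γ| = (S − 1)/(S + 1) = (8.87 − 1)/(8.87 + 1) = 7.87/9.87
RL = −20·log₁₀|Γ| = −20·log₁₀(0.797)

|Γ| ≈ 0.797; return loss ≈ 1.97 dB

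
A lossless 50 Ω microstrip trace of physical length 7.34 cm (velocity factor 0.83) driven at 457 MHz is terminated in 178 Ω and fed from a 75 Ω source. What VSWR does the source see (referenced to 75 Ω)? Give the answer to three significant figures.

λ = v/f = 0.83·c / 457 MHz = 0.545 m
βl = 2π·l/λ = 2π × 0.135 = 48.5°
tan(βl) = 1.13
Z_in = Z_0·(Z_L + jZ_0·tanβl)/(Z_0 + jZ_L·tanβl) = 23.6 − j38.4 Ω
Γ_s = (Z_in − Z_s)/(Z_in + Z_s) = (-51.4 − j38.4)/(98.6 − j38.4), |Γ_s| = 0.606
VSWR = (1 + |Γ_s|)/(1 − |Γ_s|)

VSWR ≈ 4.08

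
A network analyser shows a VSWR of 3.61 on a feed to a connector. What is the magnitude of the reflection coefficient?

|Γ| ≈ 0.566

|Γ| = (S − 1)/(S + 1) = (3.61 − 1)/(3.61 + 1) = 2.61/4.61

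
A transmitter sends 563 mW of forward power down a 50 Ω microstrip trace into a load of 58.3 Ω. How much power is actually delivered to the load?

P_delivered ≈ 560 mW

Γ = (58.3 − 50)/(58.3 + 50) = 0.0766
|Γ|² = 0.00587
P_refl = |Γ|²·P_inc = 3.31 mW, P_del = (1 − |Γ|²)·P_inc = 560 mW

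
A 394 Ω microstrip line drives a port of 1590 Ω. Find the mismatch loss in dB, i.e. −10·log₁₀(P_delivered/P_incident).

mismatch loss ≈ 1.96 dB

Γ = (1590 − 394)/(1590 + 394) = 0.603
|Γ|² = 0.363, so P_del/P_inc = 1 − |Γ|² = 0.637
ML = −10·log₁₀(1 − |Γ|²)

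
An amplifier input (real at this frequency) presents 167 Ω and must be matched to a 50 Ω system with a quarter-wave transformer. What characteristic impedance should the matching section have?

Z_qwt ≈ 91.4 Ω

Z_qwt = √(Z_0·R_L) = √(50 × 167) = √8350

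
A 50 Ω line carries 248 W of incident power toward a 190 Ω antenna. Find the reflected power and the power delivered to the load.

P_reflected ≈ 84.4 W; P_delivered ≈ 164 W

Γ = (190 − 50)/(190 + 50) = 0.583
|Γ|² = 0.34
P_refl = |Γ|²·P_inc = 84.4 W, P_del = (1 − |Γ|²)·P_inc = 164 W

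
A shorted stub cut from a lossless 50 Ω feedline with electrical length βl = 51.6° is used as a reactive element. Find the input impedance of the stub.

Z_in ≈ +j63.1 Ω

tan(βl) = 1.26
For a shorted stub, Z_in = jZ_0·tan(βl)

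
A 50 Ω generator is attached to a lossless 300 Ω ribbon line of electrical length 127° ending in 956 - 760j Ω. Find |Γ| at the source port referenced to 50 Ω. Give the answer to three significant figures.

|Γ| ≈ 0.892

tan(βl) = -1.33
Z_in = Z_0·(Z_L + jZ_0·tanβl)/(Z_0 + jZ_L·tanβl) = 113 + j289 Ω
Γ_s = (Z_in − Z_s)/(Z_in + Z_s) = (62.5 + j289)/(163 + j289), |Γ_s| = 0.892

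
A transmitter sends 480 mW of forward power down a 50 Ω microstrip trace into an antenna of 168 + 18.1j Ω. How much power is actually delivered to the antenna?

P_delivered ≈ 337 mW

|Γ| = |(118 + j18.1)/(218 + j18.1)| = 0.546
|Γ|² = 0.298
P_refl = |Γ|²·P_inc = 143 mW, P_del = (1 − |Γ|²)·P_inc = 337 mW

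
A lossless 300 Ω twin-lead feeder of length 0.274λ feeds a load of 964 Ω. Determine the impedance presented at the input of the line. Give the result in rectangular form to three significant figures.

βl = 2π × 0.274 = 98.6°
tan(βl) = tan(98.6°) = -6.58
Z_in = Z_0·(Z_L + jZ_0·tanβl)/(Z_0 + jZ_L·tanβl)
     = 300·(964 − j1970)/(300 − j6340)

Z_in ≈ 95.3 + j41.1 Ω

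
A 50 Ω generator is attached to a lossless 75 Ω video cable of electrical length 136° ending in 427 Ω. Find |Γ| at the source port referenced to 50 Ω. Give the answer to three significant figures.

tan(βl) = -0.966
Z_in = Z_0·(Z_L + jZ_0·tanβl)/(Z_0 + jZ_L·tanβl) = 26.4 + j72.9 Ω
Γ_s = (Z_in − Z_s)/(Z_in + Z_s) = (-23.6 + j72.9)/(76.4 + j72.9), |Γ_s| = 0.725

|Γ| ≈ 0.725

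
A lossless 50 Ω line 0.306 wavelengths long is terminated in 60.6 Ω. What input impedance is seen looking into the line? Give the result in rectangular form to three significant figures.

βl = 2π × 0.306 = 110°
tan(βl) = tan(110°) = -2.72
Z_in = Z_0·(Z_L + jZ_0·tanβl)/(Z_0 + jZ_L·tanβl)
     = 50·(60.6 − j136)/(50 − j165)

Z_in ≈ 42.9 + j5.37 Ω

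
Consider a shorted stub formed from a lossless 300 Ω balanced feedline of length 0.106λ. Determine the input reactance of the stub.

X_in ≈ 236 Ω (inductive)

βl = 2π × 0.106 = 38.2°
tan(βl) = 0.786
For a shorted stub, Z_in = jZ_0·tan(βl)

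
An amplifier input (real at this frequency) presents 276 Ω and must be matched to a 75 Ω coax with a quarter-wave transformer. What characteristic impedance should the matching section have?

Z_qwt ≈ 144 Ω

Z_qwt = √(Z_0·R_L) = √(75 × 276) = √20700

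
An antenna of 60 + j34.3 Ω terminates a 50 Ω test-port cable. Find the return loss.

RL ≈ 10.2 dB

Γ = (10 + j34.3)/(110 + j34.3), |Γ| = 0.31
RL = −20·log₁₀|Γ| = −20·log₁₀(0.31)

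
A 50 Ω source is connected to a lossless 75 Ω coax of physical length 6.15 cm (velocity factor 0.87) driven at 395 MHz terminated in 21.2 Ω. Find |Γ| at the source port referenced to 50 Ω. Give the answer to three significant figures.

|Γ| ≈ 0.536

λ = v/f = 0.87·c / 395 MHz = 0.661 m
βl = 2π·l/λ = 2π × 0.0931 = 33.5°
tan(βl) = 0.662
Z_in = Z_0·(Z_L + jZ_0·tanβl)/(Z_0 + jZ_L·tanβl) = 29.5 + j44.1 Ω
Γ_s = (Z_in − Z_s)/(Z_in + Z_s) = (-20.5 + j44.1)/(79.5 + j44.1), |Γ_s| = 0.536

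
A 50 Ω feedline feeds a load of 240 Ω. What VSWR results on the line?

Γ = (240 − 50)/(240 + 50) = 0.655
VSWR = (1 + 0.655)/(1 − 0.655)

VSWR ≈ 4.8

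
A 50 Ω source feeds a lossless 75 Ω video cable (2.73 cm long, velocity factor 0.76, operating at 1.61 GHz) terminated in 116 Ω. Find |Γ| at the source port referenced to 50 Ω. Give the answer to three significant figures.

λ = v/f = 0.76·c / 1.61 GHz = 0.142 m
βl = 2π·l/λ = 2π × 0.193 = 69.4°
tan(βl) = 2.66
Z_in = Z_0·(Z_L + jZ_0·tanβl)/(Z_0 + jZ_L·tanβl) = 52.3 − j15.5 Ω
Γ_s = (Z_in − Z_s)/(Z_in + Z_s) = (2.26 − j15.5)/(102 − j15.5), |Γ_s| = 0.151

|Γ| ≈ 0.151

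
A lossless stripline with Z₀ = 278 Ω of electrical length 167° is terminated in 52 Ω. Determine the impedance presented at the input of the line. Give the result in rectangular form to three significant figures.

tan(βl) = tan(167°) = -0.231
Z_in = Z_0·(Z_L + jZ_0·tanβl)/(Z_0 + jZ_L·tanβl)
     = 278·(52 − j64.2)/(278 − j12)

Z_in ≈ 54.7 − j61.8 Ω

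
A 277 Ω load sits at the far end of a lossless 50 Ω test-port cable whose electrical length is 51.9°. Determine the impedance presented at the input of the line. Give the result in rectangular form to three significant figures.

Z_in ≈ 14.3 − j37.2 Ω

tan(βl) = tan(51.9°) = 1.28
Z_in = Z_0·(Z_L + jZ_0·tanβl)/(Z_0 + jZ_L·tanβl)
     = 50·(277 + j63.8)/(50 + j353)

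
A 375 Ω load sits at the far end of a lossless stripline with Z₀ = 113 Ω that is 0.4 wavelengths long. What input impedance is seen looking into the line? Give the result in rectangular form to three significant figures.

βl = 2π × 0.4 = 144°
tan(βl) = tan(144°) = -0.727
Z_in = Z_0·(Z_L + jZ_0·tanβl)/(Z_0 + jZ_L·tanβl)
     = 113·(375 − j82.1)/(113 − j272)

Z_in ≈ 84.1 + j121 Ω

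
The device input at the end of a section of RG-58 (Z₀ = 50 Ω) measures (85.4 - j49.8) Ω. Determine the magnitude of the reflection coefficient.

|Γ| ≈ 0.424

Γ = (Z_L − Z_0)/(Z_L + Z_0) = (35.4 − j49.8)/(135.4 − j49.8)
|Γ| = 61.1/144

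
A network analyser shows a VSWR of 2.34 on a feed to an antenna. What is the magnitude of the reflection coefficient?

|Γ| ≈ 0.401

|Γ| = (S − 1)/(S + 1) = (2.34 − 1)/(2.34 + 1) = 1.34/3.34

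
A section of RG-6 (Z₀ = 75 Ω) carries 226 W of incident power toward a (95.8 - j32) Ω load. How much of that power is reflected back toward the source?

P_reflected ≈ 10.9 W

|Γ| = |(20.8 − j32)/(170.8 − j32)| = 0.22
|Γ|² = 0.0482
P_refl = |Γ|²·P_inc = 10.9 W, P_del = (1 − |Γ|²)·P_inc = 215 W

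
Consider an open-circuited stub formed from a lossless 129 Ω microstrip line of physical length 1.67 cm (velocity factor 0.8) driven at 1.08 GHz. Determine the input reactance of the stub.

X_in ≈ -253 Ω (capacitive)

λ = v/f = 0.8·c / 1.08 GHz = 0.222 m
βl = 2π·l/λ = 2π × 0.0752 = 27.1°
tan(βl) = 0.511
For an open-circuited stub, Z_in = −jZ_0·cot(βl) = −jZ_0/tan(βl)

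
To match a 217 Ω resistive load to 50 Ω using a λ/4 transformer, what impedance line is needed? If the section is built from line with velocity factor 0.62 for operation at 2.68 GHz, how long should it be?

Z_qwt ≈ 104 Ω; length ≈ 1.74 cm

Z_qwt = √(Z_0·R_L) = √(50 × 217) = √10850
λ = 0.62·c/f = 0.0694 m, so l = λ/4 = 0.0174 m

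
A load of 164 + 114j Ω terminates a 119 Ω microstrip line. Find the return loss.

Γ = (45 + j114)/(283 + j114), |Γ| = 0.402
RL = −20·log₁₀|Γ| = −20·log₁₀(0.402)

RL ≈ 7.92 dB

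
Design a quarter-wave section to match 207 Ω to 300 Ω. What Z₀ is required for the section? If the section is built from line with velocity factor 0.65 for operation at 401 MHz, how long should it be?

Z_qwt = √(Z_0·R_L) = √(300 × 207) = √62100
λ = 0.65·c/f = 0.486 m, so l = λ/4 = 0.122 m

Z_qwt ≈ 249 Ω; length ≈ 12.2 cm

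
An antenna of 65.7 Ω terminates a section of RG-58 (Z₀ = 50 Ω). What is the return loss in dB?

RL ≈ 17.3 dB

Γ = (65.7 − 50)/(65.7 + 50) = 0.136
RL = −20·log₁₀|Γ| = −20·log₁₀(0.136)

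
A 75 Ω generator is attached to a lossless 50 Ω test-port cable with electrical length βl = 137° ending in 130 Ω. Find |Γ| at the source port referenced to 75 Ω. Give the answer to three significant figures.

|Γ| ≈ 0.476

tan(βl) = -0.933
Z_in = Z_0·(Z_L + jZ_0·tanβl)/(Z_0 + jZ_L·tanβl) = 35.3 + j39 Ω
Γ_s = (Z_in − Z_s)/(Z_in + Z_s) = (-39.7 + j39)/(110 + j39), |Γ_s| = 0.476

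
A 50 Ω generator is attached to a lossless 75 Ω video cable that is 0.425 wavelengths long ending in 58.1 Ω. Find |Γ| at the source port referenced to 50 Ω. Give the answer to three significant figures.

|Γ| ≈ 0.164

βl = 2π × 0.425 = 153°
tan(βl) = -0.51
Z_in = Z_0·(Z_L + jZ_0·tanβl)/(Z_0 + jZ_L·tanβl) = 63.3 − j13.2 Ω
Γ_s = (Z_in − Z_s)/(Z_in + Z_s) = (13.3 − j13.2)/(113 − j13.2), |Γ_s| = 0.164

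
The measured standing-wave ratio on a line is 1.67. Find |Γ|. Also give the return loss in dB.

|Γ| = (S − 1)/(S + 1) = (1.67 − 1)/(1.67 + 1) = 0.67/2.67
RL = −20·log₁₀|Γ| = −20·log₁₀(0.251)

|Γ| ≈ 0.251; return loss ≈ 12 dB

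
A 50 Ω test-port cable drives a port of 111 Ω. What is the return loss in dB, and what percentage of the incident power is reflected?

RL ≈ 8.43 dB; 14.4% of incident power reflected

Γ = (111 − 50)/(111 + 50) = 0.379
RL = −20·log₁₀(0.379) = 8.43 dB
P_refl/P_inc = |Γ|² = 0.144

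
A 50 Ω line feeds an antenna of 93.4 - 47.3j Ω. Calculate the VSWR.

Γ = (Z_L − Z_0)/(Z_L + Z_0) = (43.4 − j47.3)/(143.4 − j47.3)
|Γ| = 64.2/151 = 0.425
VSWR = (1 + |Γ|)/(1 − |Γ|) = 1.43/0.575

VSWR ≈ 2.48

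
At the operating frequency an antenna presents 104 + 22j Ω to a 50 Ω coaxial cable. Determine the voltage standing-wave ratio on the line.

VSWR ≈ 2.2

Γ = (Z_L − Z_0)/(Z_L + Z_0) = (54 + j22)/(154 + j22)
|Γ| = 58.3/156 = 0.375
VSWR = (1 + |Γ|)/(1 − |Γ|) = 1.37/0.625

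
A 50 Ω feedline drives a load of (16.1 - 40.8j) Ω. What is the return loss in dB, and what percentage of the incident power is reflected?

RL ≈ 3.31 dB; 46.6% of incident power reflected

Γ = (-33.9 − j40.8)/(66.1 − j40.8), |Γ| = 0.683
RL = −20·log₁₀(0.683) = 3.31 dB
P_refl/P_inc = |Γ|² = 0.466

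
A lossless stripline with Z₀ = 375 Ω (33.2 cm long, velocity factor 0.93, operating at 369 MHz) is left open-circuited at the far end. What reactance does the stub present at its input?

X_in ≈ 932 Ω (inductive)

λ = v/f = 0.93·c / 369 MHz = 0.756 m
βl = 2π·l/λ = 2π × 0.439 = 158°
tan(βl) = -0.403
For an open-circuited stub, Z_in = −jZ_0·cot(βl) = −jZ_0/tan(βl)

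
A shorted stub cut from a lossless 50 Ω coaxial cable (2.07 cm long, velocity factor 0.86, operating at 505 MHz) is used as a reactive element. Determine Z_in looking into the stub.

Z_in ≈ +j13 Ω

λ = v/f = 0.86·c / 505 MHz = 0.511 m
βl = 2π·l/λ = 2π × 0.0405 = 14.6°
tan(βl) = 0.26
For a shorted stub, Z_in = jZ_0·tan(βl)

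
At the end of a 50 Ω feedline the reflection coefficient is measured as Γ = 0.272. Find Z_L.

Z_L = Z_0·(1 + Γ)/(1 − Γ) = 50·(1.27)/(0.728)

Z_L ≈ 87.4 Ω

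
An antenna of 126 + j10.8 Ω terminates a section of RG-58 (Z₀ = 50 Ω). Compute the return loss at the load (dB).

RL ≈ 7.22 dB

Γ = (76 + j10.8)/(176 + j10.8), |Γ| = 0.435
RL = −20·log₁₀|Γ| = −20·log₁₀(0.435)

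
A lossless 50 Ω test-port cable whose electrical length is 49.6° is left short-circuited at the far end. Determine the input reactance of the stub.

tan(βl) = 1.17
For a short-circuited stub, Z_in = jZ_0·tan(βl)

X_in ≈ 58.7 Ω (inductive)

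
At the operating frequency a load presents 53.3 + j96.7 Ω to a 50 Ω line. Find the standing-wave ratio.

VSWR ≈ 5.33

Γ = (Z_L − Z_0)/(Z_L + Z_0) = (3.3 + j96.7)/(103.3 + j96.7)
|Γ| = 96.8/141 = 0.684
VSWR = (1 + |Γ|)/(1 − |Γ|) = 1.68/0.316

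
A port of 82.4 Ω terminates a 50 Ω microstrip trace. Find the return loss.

Γ = (82.4 − 50)/(82.4 + 50) = 0.245
RL = −20·log₁₀|Γ| = −20·log₁₀(0.245)

RL ≈ 12.2 dB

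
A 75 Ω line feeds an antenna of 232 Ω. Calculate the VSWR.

Γ = (232 − 75)/(232 + 75) = 0.511
VSWR = (1 + 0.511)/(1 − 0.511)

VSWR ≈ 3.09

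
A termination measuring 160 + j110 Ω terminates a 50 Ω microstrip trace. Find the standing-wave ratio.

Γ = (Z_L − Z_0)/(Z_L + Z_0) = (110 + j110)/(210 + j110)
|Γ| = 156/237 = 0.656
VSWR = (1 + |Γ|)/(1 − |Γ|) = 1.66/0.344

VSWR ≈ 4.82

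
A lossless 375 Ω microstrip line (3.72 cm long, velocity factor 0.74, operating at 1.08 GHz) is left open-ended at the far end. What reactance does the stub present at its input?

λ = v/f = 0.74·c / 1.08 GHz = 0.206 m
βl = 2π·l/λ = 2π × 0.181 = 65.2°
tan(βl) = 2.16
For an open-ended stub, Z_in = −jZ_0·cot(βl) = −jZ_0/tan(βl)

X_in ≈ -174 Ω (capacitive)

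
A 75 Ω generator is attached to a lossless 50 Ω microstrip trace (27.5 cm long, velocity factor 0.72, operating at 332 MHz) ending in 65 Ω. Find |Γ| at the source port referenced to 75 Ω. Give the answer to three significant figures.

λ = v/f = 0.72·c / 332 MHz = 0.651 m
βl = 2π·l/λ = 2π × 0.423 = 152°
tan(βl) = -0.528
Z_in = Z_0·(Z_L + jZ_0·tanβl)/(Z_0 + jZ_L·tanβl) = 56.5 + j12.4 Ω
Γ_s = (Z_in − Z_s)/(Z_in + Z_s) = (-18.5 + j12.4)/(132 + j12.4), |Γ_s| = 0.169

|Γ| ≈ 0.169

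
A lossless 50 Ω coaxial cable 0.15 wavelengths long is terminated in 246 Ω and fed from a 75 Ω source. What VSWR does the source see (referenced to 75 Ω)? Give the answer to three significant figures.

VSWR ≈ 5.99

βl = 2π × 0.15 = 54°
tan(βl) = 1.38
Z_in = Z_0·(Z_L + jZ_0·tanβl)/(Z_0 + jZ_L·tanβl) = 15.2 − j34.1 Ω
Γ_s = (Z_in − Z_s)/(Z_in + Z_s) = (-59.8 − j34.1)/(90.2 − j34.1), |Γ_s| = 0.714
VSWR = (1 + |Γ_s|)/(1 − |Γ_s|)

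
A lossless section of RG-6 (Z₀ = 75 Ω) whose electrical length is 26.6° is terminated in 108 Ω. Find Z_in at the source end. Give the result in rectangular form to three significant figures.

tan(βl) = tan(26.6°) = 0.501
Z_in = Z_0·(Z_L + jZ_0·tanβl)/(Z_0 + jZ_L·tanβl)
     = 75·(108 + j37.6)/(75 + j54.1)

Z_in ≈ 88.9 − j26.5 Ω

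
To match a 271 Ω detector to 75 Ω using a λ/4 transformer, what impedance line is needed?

Z_qwt ≈ 143 Ω

Z_qwt = √(Z_0·R_L) = √(75 × 271) = √20320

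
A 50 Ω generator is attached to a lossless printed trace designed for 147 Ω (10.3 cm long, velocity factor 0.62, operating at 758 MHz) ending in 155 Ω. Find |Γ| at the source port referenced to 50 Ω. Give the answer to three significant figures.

λ = v/f = 0.62·c / 758 MHz = 0.245 m
βl = 2π·l/λ = 2π × 0.42 = 151°
tan(βl) = -0.552
Z_in = Z_0·(Z_L + jZ_0·tanβl)/(Z_0 + jZ_L·tanβl) = 151 + j6.78 Ω
Γ_s = (Z_in − Z_s)/(Z_in + Z_s) = (101 + j6.78)/(201 + j6.78), |Γ_s| = 0.503

|Γ| ≈ 0.503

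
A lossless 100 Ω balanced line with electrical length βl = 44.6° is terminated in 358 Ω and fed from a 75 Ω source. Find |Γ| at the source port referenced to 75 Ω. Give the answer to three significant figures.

tan(βl) = 0.986
Z_in = Z_0·(Z_L + jZ_0·tanβl)/(Z_0 + jZ_L·tanβl) = 52.4 − j86.5 Ω
Γ_s = (Z_in − Z_s)/(Z_in + Z_s) = (-22.6 − j86.5)/(127 − j86.5), |Γ_s| = 0.581

|Γ| ≈ 0.581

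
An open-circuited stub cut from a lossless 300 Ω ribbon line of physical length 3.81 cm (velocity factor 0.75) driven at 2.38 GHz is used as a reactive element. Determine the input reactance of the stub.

X_in ≈ 430 Ω (inductive)

λ = v/f = 0.75·c / 2.38 GHz = 0.0945 m
βl = 2π·l/λ = 2π × 0.403 = 145°
tan(βl) = -0.698
For an open-circuited stub, Z_in = −jZ_0·cot(βl) = −jZ_0/tan(βl)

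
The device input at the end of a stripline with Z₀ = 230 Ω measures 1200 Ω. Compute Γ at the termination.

Γ = 0.678

Γ = (Z_L − Z_0)/(Z_L + Z_0) = (1200 − 230)/(1200 + 230) = 970/1430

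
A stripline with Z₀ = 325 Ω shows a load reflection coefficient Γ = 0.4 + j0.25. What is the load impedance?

Z_L ≈ 598 + j385 Ω

Z_L = Z_0·(1 + Γ)/(1 − Γ) = 325·(1.4 + j0.25)/(0.6 − j0.25)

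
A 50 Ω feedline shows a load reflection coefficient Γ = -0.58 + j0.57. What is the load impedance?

Z_L = Z_0·(1 + Γ)/(1 − Γ) = 50·(0.42 + j0.57)/(1.58 − j0.57)

Z_L ≈ 6 + j20.2 Ω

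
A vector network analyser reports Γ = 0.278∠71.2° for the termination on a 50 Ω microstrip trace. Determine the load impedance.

Z_L ≈ 51.4 + j29.3 Ω

Z_L = Z_0·(1 + Γ)/(1 − Γ) = 50·(1.09 + j0.263)/(0.91 − j0.263)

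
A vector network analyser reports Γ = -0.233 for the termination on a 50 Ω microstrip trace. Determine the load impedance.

Z_L ≈ 31.1 Ω

Z_L = Z_0·(1 + Γ)/(1 − Γ) = 50·(0.767)/(1.23)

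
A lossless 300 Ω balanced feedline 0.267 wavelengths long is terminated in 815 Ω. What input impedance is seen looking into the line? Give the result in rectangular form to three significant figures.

βl = 2π × 0.267 = 96.1°
tan(βl) = tan(96.1°) = -9.33
Z_in = Z_0·(Z_L + jZ_0·tanβl)/(Z_0 + jZ_L·tanβl)
     = 300·(815 − j2800)/(300 − j7600)

Z_in ≈ 112 + j27.8 Ω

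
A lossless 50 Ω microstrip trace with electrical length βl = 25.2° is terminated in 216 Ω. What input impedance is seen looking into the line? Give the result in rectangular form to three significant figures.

tan(βl) = tan(25.2°) = 0.471
Z_in = Z_0·(Z_L + jZ_0·tanβl)/(Z_0 + jZ_L·tanβl)
     = 50·(216 + j23.5)/(50 + j102)

Z_in ≈ 51.4 − j81 Ω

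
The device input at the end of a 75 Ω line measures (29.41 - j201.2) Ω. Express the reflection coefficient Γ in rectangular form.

Γ = (Z_L − Z_0)/(Z_L + Z_0) = (-45.59 − j201.2)/(104.4 − j201.2)

Γ ≈ 0.695 − j0.587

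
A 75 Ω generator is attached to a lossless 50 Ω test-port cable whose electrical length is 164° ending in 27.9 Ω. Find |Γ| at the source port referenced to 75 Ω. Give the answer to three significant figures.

tan(βl) = -0.287
Z_in = Z_0·(Z_L + jZ_0·tanβl)/(Z_0 + jZ_L·tanβl) = 29.4 − j9.63 Ω
Γ_s = (Z_in − Z_s)/(Z_in + Z_s) = (-45.6 − j9.63)/(104 − j9.63), |Γ_s| = 0.444

|Γ| ≈ 0.444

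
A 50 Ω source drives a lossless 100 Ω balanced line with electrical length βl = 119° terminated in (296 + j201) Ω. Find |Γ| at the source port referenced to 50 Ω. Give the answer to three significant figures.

tan(βl) = -1.8
Z_in = Z_0·(Z_L + jZ_0·tanβl)/(Z_0 + jZ_L·tanβl) = 25.2 + j33.6 Ω
Γ_s = (Z_in − Z_s)/(Z_in + Z_s) = (-24.8 + j33.6)/(75.2 + j33.6), |Γ_s| = 0.506

|Γ| ≈ 0.506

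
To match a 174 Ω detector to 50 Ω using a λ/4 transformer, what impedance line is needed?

Z_qwt ≈ 93.3 Ω

Z_qwt = √(Z_0·R_L) = √(50 × 174) = √8700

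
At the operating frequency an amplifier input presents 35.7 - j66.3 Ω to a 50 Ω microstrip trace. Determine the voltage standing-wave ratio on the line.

VSWR ≈ 4.35

Γ = (Z_L − Z_0)/(Z_L + Z_0) = (-14.3 − j66.3)/(85.7 − j66.3)
|Γ| = 67.8/108 = 0.626
VSWR = (1 + |Γ|)/(1 − |Γ|) = 1.63/0.374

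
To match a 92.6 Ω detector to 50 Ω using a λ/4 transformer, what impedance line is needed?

Z_qwt = √(Z_0·R_L) = √(50 × 92.6) = √4630

Z_qwt ≈ 68 Ω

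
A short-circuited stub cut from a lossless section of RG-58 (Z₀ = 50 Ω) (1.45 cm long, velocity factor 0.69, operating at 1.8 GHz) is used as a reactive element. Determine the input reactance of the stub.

λ = v/f = 0.69·c / 1.8 GHz = 0.115 m
βl = 2π·l/λ = 2π × 0.126 = 45.4°
tan(βl) = 1.01
For a short-circuited stub, Z_in = jZ_0·tan(βl)

X_in ≈ 50.7 Ω (inductive)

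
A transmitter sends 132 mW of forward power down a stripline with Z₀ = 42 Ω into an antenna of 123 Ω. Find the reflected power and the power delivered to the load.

P_reflected ≈ 31.8 mW; P_delivered ≈ 100 mW

Γ = (123 − 42)/(123 + 42) = 0.491
|Γ|² = 0.241
P_refl = |Γ|²·P_inc = 31.8 mW, P_del = (1 − |Γ|²)·P_inc = 100 mW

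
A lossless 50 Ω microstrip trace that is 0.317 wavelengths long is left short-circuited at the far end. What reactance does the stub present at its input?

βl = 2π × 0.317 = 114°
tan(βl) = -2.23
For a short-circuited stub, Z_in = jZ_0·tan(βl)

X_in ≈ -112 Ω (capacitive)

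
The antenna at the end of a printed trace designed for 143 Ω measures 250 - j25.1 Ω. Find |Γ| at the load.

|Γ| ≈ 0.279

Γ = (Z_L − Z_0)/(Z_L + Z_0) = (107 − j25.1)/(393 − j25.1)
|Γ| = 110/394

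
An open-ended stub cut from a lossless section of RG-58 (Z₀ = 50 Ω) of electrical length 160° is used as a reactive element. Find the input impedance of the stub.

Z_in ≈ +j137 Ω

tan(βl) = -0.364
For an open-ended stub, Z_in = −jZ_0·cot(βl) = −jZ_0/tan(βl)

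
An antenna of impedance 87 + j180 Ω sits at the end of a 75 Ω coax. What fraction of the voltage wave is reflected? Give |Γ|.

|Γ| ≈ 0.745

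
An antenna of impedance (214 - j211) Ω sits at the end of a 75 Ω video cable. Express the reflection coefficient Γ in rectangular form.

Γ = (Z_L − Z_0)/(Z_L + Z_0) = (139 − j211)/(289 − j211)

Γ ≈ 0.661 − j0.247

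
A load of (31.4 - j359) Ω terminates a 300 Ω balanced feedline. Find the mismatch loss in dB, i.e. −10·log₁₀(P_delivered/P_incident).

mismatch loss ≈ 8.02 dB

Γ = (-268.6 − j359)/(331.4 − j359), |Γ| = 0.918
|Γ|² = 0.842, so P_del/P_inc = 1 − |Γ|² = 0.158
ML = −10·log₁₀(1 − |Γ|²)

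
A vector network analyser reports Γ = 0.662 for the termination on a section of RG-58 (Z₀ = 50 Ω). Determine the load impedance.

Z_L = Z_0·(1 + Γ)/(1 − Γ) = 50·(1.66)/(0.338)

Z_L ≈ 246 Ω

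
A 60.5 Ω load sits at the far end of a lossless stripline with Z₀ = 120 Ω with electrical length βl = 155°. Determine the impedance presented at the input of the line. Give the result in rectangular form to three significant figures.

Z_in ≈ 69.8 − j39.5 Ω

tan(βl) = tan(155°) = -0.466
Z_in = Z_0·(Z_L + jZ_0·tanβl)/(Z_0 + jZ_L·tanβl)
     = 120·(60.5 − j56)/(120 − j28.2)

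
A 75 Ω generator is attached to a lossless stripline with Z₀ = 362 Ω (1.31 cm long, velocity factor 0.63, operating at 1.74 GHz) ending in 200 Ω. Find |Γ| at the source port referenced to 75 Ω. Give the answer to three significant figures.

λ = v/f = 0.63·c / 1.74 GHz = 0.109 m
βl = 2π·l/λ = 2π × 0.121 = 43.4°
tan(βl) = 0.946
Z_in = Z_0·(Z_L + jZ_0·tanβl)/(Z_0 + jZ_L·tanβl) = 298 + j187 Ω
Γ_s = (Z_in − Z_s)/(Z_in + Z_s) = (223 + j187)/(373 + j187), |Γ_s| = 0.697

|Γ| ≈ 0.697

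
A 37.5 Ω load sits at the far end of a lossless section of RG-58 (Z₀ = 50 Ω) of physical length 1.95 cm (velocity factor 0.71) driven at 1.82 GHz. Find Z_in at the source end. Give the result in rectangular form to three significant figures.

Z_in ≈ 55.8 + j14.1 Ω

λ = v/f = 0.71·c / 1.82 GHz = 0.117 m
βl = 2π·l/λ = 2π × 0.167 = 60°
tan(βl) = tan(60°) = 1.73
Z_in = Z_0·(Z_L + jZ_0·tanβl)/(Z_0 + jZ_L·tanβl)
     = 50·(37.5 + j86.5)/(50 + j64.9)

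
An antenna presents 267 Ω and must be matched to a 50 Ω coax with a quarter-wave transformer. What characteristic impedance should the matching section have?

Z_qwt = √(Z_0·R_L) = √(50 × 267) = √13350

Z_qwt ≈ 116 Ω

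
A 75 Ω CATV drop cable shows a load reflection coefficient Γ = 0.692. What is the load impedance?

Z_L = Z_0·(1 + Γ)/(1 − Γ) = 75·(1.69)/(0.308)

Z_L ≈ 412 Ω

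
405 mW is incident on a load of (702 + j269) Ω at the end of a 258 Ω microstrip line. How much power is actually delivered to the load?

P_delivered ≈ 295 mW

|Γ| = |(444 + j269)/(960 + j269)| = 0.521
|Γ|² = 0.271
P_refl = |Γ|²·P_inc = 110 mW, P_del = (1 − |Γ|²)·P_inc = 295 mW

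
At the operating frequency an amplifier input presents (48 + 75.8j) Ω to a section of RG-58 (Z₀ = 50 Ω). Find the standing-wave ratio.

VSWR ≈ 4.16

Γ = (Z_L − Z_0)/(Z_L + Z_0) = (-2 + j75.8)/(98 + j75.8)
|Γ| = 75.8/124 = 0.612
VSWR = (1 + |Γ|)/(1 − |Γ|) = 1.61/0.388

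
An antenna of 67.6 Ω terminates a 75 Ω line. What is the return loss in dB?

RL ≈ 25.7 dB

Γ = (67.6 − 75)/(67.6 + 75) = -0.0519
RL = −20·log₁₀|Γ| = −20·log₁₀(0.0519)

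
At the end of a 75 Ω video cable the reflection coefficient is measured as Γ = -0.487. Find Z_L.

Z_L = Z_0·(1 + Γ)/(1 − Γ) = 75·(0.513)/(1.49)

Z_L ≈ 25.9 Ω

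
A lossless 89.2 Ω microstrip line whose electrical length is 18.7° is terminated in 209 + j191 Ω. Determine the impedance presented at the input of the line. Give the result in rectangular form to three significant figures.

Z_in ≈ 331 − j149 Ω

tan(βl) = tan(18.7°) = 0.338
Z_in = Z_0·(Z_L + jZ_0·tanβl)/(Z_0 + jZ_L·tanβl)
     = 89.2·(209 + j221)/(24.6 + j70.7)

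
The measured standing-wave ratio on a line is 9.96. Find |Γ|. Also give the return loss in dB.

|Γ| = (S − 1)/(S + 1) = (9.96 − 1)/(9.96 + 1) = 8.96/11
RL = −20·log₁₀|Γ| = −20·log₁₀(0.818)

|Γ| ≈ 0.818; return loss ≈ 1.75 dB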